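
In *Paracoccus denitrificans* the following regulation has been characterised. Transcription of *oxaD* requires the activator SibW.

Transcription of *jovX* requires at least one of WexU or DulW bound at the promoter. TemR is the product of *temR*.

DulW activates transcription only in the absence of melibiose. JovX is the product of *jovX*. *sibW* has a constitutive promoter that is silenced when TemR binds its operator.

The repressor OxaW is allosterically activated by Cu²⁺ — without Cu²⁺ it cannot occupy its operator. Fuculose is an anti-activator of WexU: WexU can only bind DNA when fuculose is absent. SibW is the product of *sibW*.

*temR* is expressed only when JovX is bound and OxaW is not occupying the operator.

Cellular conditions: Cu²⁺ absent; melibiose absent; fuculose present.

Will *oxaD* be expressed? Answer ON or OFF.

Fuculose is present, so WexU is inactive.
Melibiose is absent, so DulW is active.
Activator DulW is present, so *jovX* is transcribed.
So JovX is produced and active.
Cu²⁺ is absent, so OxaW is inactive.
No repressor is bound and JovX is active, so *temR* is transcribed.
So TemR is produced and active.
With repressor TemR bound, *sibW* is not transcribed.
So SibW is not produced.
Required activator SibW is absent, so *oxaD* is not transcribed.

OFF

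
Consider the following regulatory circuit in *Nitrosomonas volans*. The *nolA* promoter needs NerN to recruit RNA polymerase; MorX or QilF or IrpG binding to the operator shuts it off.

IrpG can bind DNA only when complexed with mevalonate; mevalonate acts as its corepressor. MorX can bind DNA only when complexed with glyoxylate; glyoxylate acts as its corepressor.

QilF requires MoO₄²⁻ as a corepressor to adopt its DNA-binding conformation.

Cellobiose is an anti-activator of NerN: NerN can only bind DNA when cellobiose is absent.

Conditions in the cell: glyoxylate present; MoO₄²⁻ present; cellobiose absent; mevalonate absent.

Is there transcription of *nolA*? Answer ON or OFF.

Glyoxylate is present, so MorX is active.
Cellobiose is absent, so NerN is active.
MoO₄²⁻ is present, so QilF is active.
Mevalonate is absent, so IrpG is inactive.
With repressor MorX bound, *nolA* is not transcribed.

OFF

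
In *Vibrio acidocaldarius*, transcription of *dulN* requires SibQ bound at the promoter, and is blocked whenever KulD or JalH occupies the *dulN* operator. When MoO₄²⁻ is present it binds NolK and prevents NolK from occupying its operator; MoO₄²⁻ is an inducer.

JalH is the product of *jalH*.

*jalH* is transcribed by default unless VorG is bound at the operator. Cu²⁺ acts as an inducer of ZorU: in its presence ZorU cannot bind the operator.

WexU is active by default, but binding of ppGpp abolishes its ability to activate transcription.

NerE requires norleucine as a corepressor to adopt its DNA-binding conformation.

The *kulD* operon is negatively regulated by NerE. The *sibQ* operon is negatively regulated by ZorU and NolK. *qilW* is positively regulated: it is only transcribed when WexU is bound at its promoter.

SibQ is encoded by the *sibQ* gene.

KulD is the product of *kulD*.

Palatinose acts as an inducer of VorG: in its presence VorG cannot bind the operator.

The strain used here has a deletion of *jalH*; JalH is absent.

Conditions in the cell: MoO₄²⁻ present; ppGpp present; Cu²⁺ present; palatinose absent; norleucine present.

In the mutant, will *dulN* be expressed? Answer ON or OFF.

Cu²⁺ is present, so ZorU is inactive.
MoO₄²⁻ is present, so NolK is inactive.
With no repressor bound, *sibQ* is transcribed.
So SibQ is produced and active.
Norleucine is present, so NerE is active.
With repressor NerE bound, *kulD* is not transcribed.
So KulD is not produced.
JalH is non-functional in this strain, so it has no effect.
No repressor is bound and SibQ is active, so *dulN* is transcribed.

ON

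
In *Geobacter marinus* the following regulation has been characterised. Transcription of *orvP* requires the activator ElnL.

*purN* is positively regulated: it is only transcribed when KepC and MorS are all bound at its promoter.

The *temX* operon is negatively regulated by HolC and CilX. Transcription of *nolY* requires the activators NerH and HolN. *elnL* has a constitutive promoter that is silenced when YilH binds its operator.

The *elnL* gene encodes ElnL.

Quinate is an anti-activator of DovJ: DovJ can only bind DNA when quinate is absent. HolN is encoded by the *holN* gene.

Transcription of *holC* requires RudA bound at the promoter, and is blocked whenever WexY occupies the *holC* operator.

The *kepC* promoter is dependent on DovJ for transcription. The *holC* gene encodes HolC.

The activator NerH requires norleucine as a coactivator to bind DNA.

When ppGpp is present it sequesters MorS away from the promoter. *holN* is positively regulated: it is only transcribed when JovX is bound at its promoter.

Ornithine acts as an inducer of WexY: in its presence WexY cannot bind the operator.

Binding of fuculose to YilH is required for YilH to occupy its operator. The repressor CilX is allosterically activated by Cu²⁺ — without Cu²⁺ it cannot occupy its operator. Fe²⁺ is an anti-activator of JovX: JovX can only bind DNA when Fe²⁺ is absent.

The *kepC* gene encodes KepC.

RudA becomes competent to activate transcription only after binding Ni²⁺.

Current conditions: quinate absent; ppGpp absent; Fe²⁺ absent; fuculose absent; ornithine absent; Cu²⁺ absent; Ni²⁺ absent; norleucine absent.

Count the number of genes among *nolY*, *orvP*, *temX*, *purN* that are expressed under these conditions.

Norleucine is absent, so NerH is inactive.
Fe²⁺ is absent, so JovX is active.
No repressor is bound and JovX is active, so *holN* is transcribed.
So HolN is produced and active.
Required activator NerH is absent, so *nolY* is not transcribed.
→ *nolY* is OFF.
Fuculose is absent, so YilH is inactive.
With no repressor bound, *elnL* is transcribed.
So ElnL is produced and active.
No repressor is bound and ElnL is active, so *orvP* is transcribed.
→ *orvP* is ON.
Ornithine is absent, so WexY is active.
Ni²⁺ is absent, so RudA is inactive.
With repressor WexY bound, *holC* is not transcribed.
So HolC is not produced.
Cu²⁺ is absent, so CilX is inactive.
With no repressor bound, *temX* is transcribed.
→ *temX* is ON.
Quinate is absent, so DovJ is active.
No repressor is bound and DovJ is active, so *kepC* is transcribed.
So KepC is produced and active.
ppGpp is absent, so MorS is active.
No repressor is bound and KepC and MorS are active, so *purN* is transcribed.
→ *purN* is ON.
3 of the 4 genes are transcribed.

3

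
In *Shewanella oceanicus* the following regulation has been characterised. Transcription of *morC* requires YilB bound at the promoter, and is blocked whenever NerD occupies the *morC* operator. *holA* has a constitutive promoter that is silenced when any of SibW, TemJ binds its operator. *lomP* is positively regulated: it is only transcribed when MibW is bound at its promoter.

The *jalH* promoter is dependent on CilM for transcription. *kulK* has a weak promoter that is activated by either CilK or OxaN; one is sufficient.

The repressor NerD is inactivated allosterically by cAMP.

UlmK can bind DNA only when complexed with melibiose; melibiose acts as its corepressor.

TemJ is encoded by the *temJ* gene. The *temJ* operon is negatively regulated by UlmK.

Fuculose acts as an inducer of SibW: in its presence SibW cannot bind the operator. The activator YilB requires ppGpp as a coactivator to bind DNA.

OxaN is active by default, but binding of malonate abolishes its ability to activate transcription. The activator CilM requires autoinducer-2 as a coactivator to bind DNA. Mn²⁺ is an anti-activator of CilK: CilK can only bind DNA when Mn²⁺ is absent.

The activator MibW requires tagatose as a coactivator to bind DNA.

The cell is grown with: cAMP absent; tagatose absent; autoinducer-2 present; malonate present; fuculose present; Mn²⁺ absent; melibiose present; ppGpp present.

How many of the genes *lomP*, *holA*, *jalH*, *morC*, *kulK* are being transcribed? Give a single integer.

Tagatose is absent, so MibW is inactive.
Required activator MibW is absent, so *lomP* is not transcribed.
→ *lomP* is OFF.
Fuculose is present, so SibW is inactive.
Melibiose is present, so UlmK is active.
With repressor UlmK bound, *temJ* is not transcribed.
So TemJ is not produced.
With no repressor bound, *holA* is transcribed.
→ *holA* is ON.
Autoinducer-2 is present, so CilM is active.
No repressor is bound and CilM is active, so *jalH* is transcribed.
→ *jalH* is ON.
ppGpp is present, so YilB is active.
cAMP is absent, so NerD is active.
With repressor NerD bound, *morC* is not transcribed.
→ *morC* is OFF.
Mn²⁺ is absent, so CilK is active.
Malonate is present, so OxaN is inactive.
Activator CilK is present, so *kulK* is transcribed.
→ *kulK* is ON.
3 of the 5 genes are transcribed.

3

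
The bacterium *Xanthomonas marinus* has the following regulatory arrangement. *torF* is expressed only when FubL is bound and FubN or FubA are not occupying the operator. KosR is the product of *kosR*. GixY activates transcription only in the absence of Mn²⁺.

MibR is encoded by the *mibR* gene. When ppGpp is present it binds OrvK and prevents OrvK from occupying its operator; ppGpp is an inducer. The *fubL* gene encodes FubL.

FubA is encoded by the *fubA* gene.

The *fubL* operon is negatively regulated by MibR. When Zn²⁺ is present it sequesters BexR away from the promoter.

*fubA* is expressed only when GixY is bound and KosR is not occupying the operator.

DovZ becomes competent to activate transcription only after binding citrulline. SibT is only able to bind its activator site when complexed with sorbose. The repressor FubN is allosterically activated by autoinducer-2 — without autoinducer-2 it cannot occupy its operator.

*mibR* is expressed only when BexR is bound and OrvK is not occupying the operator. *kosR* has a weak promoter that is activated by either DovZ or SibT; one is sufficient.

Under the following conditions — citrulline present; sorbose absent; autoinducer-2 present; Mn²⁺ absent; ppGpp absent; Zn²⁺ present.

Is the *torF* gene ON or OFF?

Zn²⁺ is present, so BexR is inactive.
ppGpp is absent, so OrvK is active.
With repressor OrvK bound, *mibR* is not transcribed.
So MibR is not produced.
With no repressor bound, *fubL* is transcribed.
So FubL is produced and active.
Autoinducer-2 is present, so FubN is active.
Citrulline is present, so DovZ is active.
Sorbose is absent, so SibT is inactive.
Activator DovZ is present, so *kosR* is transcribed.
So KosR is produced and active.
Mn²⁺ is absent, so GixY is active.
With repressor KosR bound, *fubA* is not transcribed.
So FubA is not produced.
With repressor FubN bound, *torF* is not transcribed.

OFF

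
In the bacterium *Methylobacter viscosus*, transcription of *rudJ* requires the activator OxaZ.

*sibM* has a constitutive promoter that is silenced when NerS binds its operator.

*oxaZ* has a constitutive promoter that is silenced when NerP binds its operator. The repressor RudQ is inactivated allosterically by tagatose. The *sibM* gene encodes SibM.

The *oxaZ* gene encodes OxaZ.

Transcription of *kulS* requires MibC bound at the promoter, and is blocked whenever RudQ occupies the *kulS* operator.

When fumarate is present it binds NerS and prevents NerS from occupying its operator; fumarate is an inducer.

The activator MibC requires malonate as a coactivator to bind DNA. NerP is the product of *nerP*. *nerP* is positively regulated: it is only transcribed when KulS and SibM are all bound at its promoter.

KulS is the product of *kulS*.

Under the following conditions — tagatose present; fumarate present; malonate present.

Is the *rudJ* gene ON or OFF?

Malonate is present, so MibC is active.
Tagatose is present, so RudQ is inactive.
No repressor is bound and MibC is active, so *kulS* is transcribed.
So KulS is produced and active.
Fumarate is present, so NerS is inactive.
With no repressor bound, *sibM* is transcribed.
So SibM is produced and active.
No repressor is bound and KulS and SibM are active, so *nerP* is transcribed.
So NerP is produced and active.
With repressor NerP bound, *oxaZ* is not transcribed.
So OxaZ is not produced.
Required activator OxaZ is absent, so *rudJ* is not transcribed.

OFF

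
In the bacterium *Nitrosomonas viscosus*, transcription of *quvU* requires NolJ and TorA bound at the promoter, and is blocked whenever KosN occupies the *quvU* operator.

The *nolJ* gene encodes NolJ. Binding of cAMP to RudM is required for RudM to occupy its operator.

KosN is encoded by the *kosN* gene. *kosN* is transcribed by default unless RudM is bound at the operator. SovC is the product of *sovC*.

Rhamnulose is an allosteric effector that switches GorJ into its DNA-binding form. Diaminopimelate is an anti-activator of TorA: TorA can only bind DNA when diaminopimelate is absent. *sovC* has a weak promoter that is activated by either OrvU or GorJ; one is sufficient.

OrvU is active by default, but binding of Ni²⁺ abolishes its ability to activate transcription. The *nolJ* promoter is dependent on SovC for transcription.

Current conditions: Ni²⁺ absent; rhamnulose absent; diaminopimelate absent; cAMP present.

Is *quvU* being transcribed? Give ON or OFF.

ON

Ni²⁺ is absent, so OrvU is active.
Rhamnulose is absent, so GorJ is inactive.
Activator OrvU is present, so *sovC* is transcribed.
So SovC is produced and active.
No repressor is bound and SovC is active, so *nolJ* is transcribed.
So NolJ is produced and active.
cAMP is present, so RudM is active.
With repressor RudM bound, *kosN* is not transcribed.
So KosN is not produced.
Diaminopimelate is absent, so TorA is active.
No repressor is bound and NolJ and TorA are active, so *quvU* is transcribed.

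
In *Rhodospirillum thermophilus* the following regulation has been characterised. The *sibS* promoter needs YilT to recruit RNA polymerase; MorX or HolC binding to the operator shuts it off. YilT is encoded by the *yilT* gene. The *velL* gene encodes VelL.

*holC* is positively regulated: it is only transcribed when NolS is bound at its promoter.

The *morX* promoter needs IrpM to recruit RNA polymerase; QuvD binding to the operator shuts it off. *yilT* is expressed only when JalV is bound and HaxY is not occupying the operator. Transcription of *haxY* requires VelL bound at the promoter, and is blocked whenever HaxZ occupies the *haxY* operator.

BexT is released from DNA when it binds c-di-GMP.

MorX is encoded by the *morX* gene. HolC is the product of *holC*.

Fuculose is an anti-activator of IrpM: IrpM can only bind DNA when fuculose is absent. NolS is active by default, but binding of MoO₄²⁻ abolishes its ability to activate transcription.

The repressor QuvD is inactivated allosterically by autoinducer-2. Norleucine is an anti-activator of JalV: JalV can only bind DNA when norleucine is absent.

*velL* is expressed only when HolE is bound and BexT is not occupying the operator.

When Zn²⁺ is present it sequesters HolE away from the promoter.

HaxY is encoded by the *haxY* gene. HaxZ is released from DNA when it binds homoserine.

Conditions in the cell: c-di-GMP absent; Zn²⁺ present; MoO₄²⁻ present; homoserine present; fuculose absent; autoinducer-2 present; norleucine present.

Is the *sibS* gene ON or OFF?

Fuculose is absent, so IrpM is active.
Autoinducer-2 is present, so QuvD is inactive.
No repressor is bound and IrpM is active, so *morX* is transcribed.
So MorX is produced and active.
c-di-GMP is absent, so BexT is active.
Zn²⁺ is present, so HolE is inactive.
With repressor BexT bound, *velL* is not transcribed.
So VelL is not produced.
Homoserine is present, so HaxZ is inactive.
Required activator VelL is absent, so *haxY* is not transcribed.
So HaxY is not produced.
Norleucine is present, so JalV is inactive.
Required activator JalV is absent, so *yilT* is not transcribed.
So YilT is not produced.
MoO₄²⁻ is present, so NolS is inactive.
Required activator NolS is absent, so *holC* is not transcribed.
So HolC is not produced.
With repressor MorX bound, *sibS* is not transcribed.

OFF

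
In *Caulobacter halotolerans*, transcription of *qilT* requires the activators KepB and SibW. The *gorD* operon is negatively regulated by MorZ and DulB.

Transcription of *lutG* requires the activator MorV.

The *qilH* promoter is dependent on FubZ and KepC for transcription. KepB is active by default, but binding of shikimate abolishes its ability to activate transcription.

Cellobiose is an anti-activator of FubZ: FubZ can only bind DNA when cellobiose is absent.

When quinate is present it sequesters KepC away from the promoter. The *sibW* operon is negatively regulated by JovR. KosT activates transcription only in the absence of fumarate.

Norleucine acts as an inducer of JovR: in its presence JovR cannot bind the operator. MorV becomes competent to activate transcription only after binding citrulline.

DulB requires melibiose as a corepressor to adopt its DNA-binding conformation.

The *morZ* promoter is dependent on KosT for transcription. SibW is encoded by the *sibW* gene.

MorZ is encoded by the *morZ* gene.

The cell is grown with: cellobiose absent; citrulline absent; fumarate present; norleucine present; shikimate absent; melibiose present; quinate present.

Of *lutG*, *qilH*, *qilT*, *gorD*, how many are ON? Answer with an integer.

Citrulline is absent, so MorV is inactive.
Required activator MorV is absent, so *lutG* is not transcribed.
→ *lutG* is OFF.
Cellobiose is absent, so FubZ is active.
Quinate is present, so KepC is inactive.
Required activator KepC is absent, so *qilH* is not transcribed.
→ *qilH* is OFF.
Shikimate is absent, so KepB is active.
Norleucine is present, so JovR is inactive.
With no repressor bound, *sibW* is transcribed.
So SibW is produced and active.
No repressor is bound and KepB and SibW are active, so *qilT* is transcribed.
→ *qilT* is ON.
Fumarate is present, so KosT is inactive.
Required activator KosT is absent, so *morZ* is not transcribed.
So MorZ is not produced.
Melibiose is present, so DulB is active.
With repressor DulB bound, *gorD* is not transcribed.
→ *gorD* is OFF.
1 of the 4 genes is transcribed.

1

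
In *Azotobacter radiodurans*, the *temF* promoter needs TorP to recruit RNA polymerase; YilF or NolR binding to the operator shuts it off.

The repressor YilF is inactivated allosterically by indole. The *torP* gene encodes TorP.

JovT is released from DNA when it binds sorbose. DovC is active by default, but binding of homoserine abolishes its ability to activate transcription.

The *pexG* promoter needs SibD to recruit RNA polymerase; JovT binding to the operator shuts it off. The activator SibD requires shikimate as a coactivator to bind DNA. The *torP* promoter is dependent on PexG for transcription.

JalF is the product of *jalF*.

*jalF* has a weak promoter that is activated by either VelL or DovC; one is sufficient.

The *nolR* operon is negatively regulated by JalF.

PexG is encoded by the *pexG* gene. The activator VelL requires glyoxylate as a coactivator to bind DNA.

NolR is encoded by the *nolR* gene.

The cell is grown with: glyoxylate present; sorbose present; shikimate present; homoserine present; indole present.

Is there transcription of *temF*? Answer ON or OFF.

Indole is present, so YilF is inactive.
Sorbose is present, so JovT is inactive.
Shikimate is present, so SibD is active.
No repressor is bound and SibD is active, so *pexG* is transcribed.
So PexG is produced and active.
No repressor is bound and PexG is active, so *torP* is transcribed.
So TorP is produced and active.
Glyoxylate is present, so VelL is active.
Homoserine is present, so DovC is inactive.
Activator VelL is present, so *jalF* is transcribed.
So JalF is produced and active.
With repressor JalF bound, *nolR* is not transcribed.
So NolR is not produced.
No repressor is bound and TorP is active, so *temF* is transcribed.

ON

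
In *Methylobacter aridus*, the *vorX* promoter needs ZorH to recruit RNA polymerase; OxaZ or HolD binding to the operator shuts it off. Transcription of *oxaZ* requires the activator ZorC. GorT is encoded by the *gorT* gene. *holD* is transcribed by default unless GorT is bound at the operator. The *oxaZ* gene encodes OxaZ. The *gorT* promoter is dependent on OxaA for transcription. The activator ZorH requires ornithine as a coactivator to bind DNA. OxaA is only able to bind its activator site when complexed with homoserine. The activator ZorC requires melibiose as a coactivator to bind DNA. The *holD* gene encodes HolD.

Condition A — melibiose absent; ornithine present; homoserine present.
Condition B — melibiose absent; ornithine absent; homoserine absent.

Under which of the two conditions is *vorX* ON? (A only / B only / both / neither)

A only

Condition A:
Melibiose is absent, so ZorC is inactive.
Required activator ZorC is absent, so *oxaZ* is not transcribed.
So OxaZ is not produced.
Ornithine is present, so ZorH is active.
Homoserine is present, so OxaA is active.
No repressor is bound and OxaA is active, so *gorT* is transcribed.
So GorT is produced and active.
With repressor GorT bound, *holD* is not transcribed.
So HolD is not produced.
No repressor is bound and ZorH is active, so *vorX* is transcribed.
→ *vorX* is ON in A.
Condition B:
Melibiose is absent, so ZorC is inactive.
Required activator ZorC is absent, so *oxaZ* is not transcribed.
So OxaZ is not produced.
Ornithine is absent, so ZorH is inactive.
Homoserine is absent, so OxaA is inactive.
Required activator OxaA is absent, so *gorT* is not transcribed.
So GorT is not produced.
With no repressor bound, *holD* is transcribed.
So HolD is produced and active.
With repressor HolD bound, *vorX* is not transcribed.
→ *vorX* is OFF in B.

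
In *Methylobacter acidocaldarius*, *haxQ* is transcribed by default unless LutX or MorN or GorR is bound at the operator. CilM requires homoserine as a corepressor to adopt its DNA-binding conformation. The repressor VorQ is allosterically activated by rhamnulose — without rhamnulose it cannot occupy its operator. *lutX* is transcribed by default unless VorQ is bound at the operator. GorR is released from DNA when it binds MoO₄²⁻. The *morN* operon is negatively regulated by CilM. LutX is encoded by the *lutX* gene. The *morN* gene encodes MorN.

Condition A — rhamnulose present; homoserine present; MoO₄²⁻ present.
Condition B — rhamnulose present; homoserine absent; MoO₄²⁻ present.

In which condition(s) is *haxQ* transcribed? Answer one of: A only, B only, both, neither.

A only

Condition A:
Rhamnulose is present, so VorQ is active.
With repressor VorQ bound, *lutX* is not transcribed.
So LutX is not produced.
Homoserine is present, so CilM is active.
With repressor CilM bound, *morN* is not transcribed.
So MorN is not produced.
MoO₄²⁻ is present, so GorR is inactive.
With no repressor bound, *haxQ* is transcribed.
→ *haxQ* is ON in A.
Condition B:
Rhamnulose is present, so VorQ is active.
With repressor VorQ bound, *lutX* is not transcribed.
So LutX is not produced.
Homoserine is absent, so CilM is inactive.
With no repressor bound, *morN* is transcribed.
So MorN is produced and active.
MoO₄²⁻ is present, so GorR is inactive.
With repressor MorN bound, *haxQ* is not transcribed.
→ *haxQ* is OFF in B.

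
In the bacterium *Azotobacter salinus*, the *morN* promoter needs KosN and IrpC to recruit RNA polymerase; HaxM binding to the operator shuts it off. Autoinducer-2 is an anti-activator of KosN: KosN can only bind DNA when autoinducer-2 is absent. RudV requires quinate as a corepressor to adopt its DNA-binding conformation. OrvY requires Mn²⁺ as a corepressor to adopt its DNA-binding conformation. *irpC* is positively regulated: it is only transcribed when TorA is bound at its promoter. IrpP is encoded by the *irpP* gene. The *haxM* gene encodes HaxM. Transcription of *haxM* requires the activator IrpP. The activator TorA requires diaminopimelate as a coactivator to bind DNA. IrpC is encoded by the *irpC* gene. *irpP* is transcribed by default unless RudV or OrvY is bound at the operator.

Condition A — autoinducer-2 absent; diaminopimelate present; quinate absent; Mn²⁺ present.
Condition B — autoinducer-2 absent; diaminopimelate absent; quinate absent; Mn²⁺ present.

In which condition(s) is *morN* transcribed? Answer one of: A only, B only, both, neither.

Condition A:
Autoinducer-2 is absent, so KosN is active.
Diaminopimelate is present, so TorA is active.
No repressor is bound and TorA is active, so *irpC* is transcribed.
So IrpC is produced and active.
Quinate is absent, so RudV is inactive.
Mn²⁺ is present, so OrvY is active.
With repressor OrvY bound, *irpP* is not transcribed.
So IrpP is not produced.
Required activator IrpP is absent, so *haxM* is not transcribed.
So HaxM is not produced.
No repressor is bound and KosN and IrpC are active, so *morN* is transcribed.
→ *morN* is ON in A.
Condition B:
Autoinducer-2 is absent, so KosN is active.
Diaminopimelate is absent, so TorA is inactive.
Required activator TorA is absent, so *irpC* is not transcribed.
So IrpC is not produced.
Quinate is absent, so RudV is inactive.
Mn²⁺ is present, so OrvY is active.
With repressor OrvY bound, *irpP* is not transcribed.
So IrpP is not produced.
Required activator IrpP is absent, so *haxM* is not transcribed.
So HaxM is not produced.
Required activator IrpC is absent, so *morN* is not transcribed.
→ *morN* is OFF in B.

A only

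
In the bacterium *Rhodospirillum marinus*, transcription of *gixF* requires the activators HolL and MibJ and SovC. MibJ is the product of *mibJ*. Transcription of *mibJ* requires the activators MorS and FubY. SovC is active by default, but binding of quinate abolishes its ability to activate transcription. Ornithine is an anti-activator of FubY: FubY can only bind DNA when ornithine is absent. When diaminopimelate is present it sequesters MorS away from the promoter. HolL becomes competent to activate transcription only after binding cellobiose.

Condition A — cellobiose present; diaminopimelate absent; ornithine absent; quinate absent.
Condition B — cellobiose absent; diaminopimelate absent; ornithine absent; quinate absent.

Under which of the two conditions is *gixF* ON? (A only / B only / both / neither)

Condition A:
Cellobiose is present, so HolL is active.
Diaminopimelate is absent, so MorS is active.
Ornithine is absent, so FubY is active.
No repressor is bound and MorS and FubY are active, so *mibJ* is transcribed.
So MibJ is produced and active.
Quinate is absent, so SovC is active.
No repressor is bound and HolL and MibJ and SovC are active, so *gixF* is transcribed.
→ *gixF* is ON in A.
Condition B:
Cellobiose is absent, so HolL is inactive.
Diaminopimelate is absent, so MorS is active.
Ornithine is absent, so FubY is active.
No repressor is bound and MorS and FubY are active, so *mibJ* is transcribed.
So MibJ is produced and active.
Quinate is absent, so SovC is active.
Required activator HolL is absent, so *gixF* is not transcribed.
→ *gixF* is OFF in B.

A only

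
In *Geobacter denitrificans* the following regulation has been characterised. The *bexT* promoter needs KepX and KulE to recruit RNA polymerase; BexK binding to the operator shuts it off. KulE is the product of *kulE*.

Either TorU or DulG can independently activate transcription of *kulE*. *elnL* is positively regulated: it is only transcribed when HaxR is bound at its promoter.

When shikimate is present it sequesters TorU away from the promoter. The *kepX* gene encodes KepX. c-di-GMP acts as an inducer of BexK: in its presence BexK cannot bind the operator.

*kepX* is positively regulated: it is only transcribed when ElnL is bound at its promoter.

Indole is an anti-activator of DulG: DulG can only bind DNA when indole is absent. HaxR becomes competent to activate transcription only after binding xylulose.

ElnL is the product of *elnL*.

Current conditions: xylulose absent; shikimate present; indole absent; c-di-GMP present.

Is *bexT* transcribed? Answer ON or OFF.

OFF

c-di-GMP is present, so BexK is inactive.
Xylulose is absent, so HaxR is inactive.
Required activator HaxR is absent, so *elnL* is not transcribed.
So ElnL is not produced.
Required activator ElnL is absent, so *kepX* is not transcribed.
So KepX is not produced.
Shikimate is present, so TorU is inactive.
Indole is absent, so DulG is active.
Activator DulG is present, so *kulE* is transcribed.
So KulE is produced and active.
Required activator KepX is absent, so *bexT* is not transcribed.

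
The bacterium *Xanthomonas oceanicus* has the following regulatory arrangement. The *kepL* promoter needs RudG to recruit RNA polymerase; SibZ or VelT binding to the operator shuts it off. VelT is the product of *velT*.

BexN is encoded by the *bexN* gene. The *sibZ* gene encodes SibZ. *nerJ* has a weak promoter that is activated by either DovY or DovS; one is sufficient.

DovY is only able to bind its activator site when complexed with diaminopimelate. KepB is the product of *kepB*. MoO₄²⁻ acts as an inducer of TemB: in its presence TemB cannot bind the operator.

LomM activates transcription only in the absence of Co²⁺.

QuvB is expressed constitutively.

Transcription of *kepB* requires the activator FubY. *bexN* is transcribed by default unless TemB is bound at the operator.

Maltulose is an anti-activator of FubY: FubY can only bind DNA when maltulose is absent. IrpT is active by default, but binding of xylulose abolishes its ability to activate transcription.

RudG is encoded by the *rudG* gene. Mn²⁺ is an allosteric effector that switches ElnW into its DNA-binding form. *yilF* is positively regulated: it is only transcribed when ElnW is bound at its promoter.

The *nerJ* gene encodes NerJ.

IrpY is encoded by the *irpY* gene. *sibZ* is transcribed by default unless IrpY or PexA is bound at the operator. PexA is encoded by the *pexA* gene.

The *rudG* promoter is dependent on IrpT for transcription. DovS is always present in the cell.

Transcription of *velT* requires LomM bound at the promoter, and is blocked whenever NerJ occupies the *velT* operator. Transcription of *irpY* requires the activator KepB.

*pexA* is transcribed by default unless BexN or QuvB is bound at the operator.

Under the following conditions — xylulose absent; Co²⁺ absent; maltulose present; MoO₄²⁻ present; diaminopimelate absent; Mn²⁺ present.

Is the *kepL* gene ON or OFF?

Maltulose is present, so FubY is inactive.
Required activator FubY is absent, so *kepB* is not transcribed.
So KepB is not produced.
Required activator KepB is absent, so *irpY* is not transcribed.
So IrpY is not produced.
MoO₄²⁻ is present, so TemB is inactive.
With no repressor bound, *bexN* is transcribed.
So BexN is produced and active.
QuvB is produced constitutively and is active.
With repressor BexN bound, *pexA* is not transcribed.
So PexA is not produced.
With no repressor bound, *sibZ* is transcribed.
So SibZ is produced and active.
Co²⁺ is absent, so LomM is active.
Diaminopimelate is absent, so DovY is inactive.
DovS is produced constitutively and is active.
Activator DovS is present, so *nerJ* is transcribed.
So NerJ is produced and active.
With repressor NerJ bound, *velT* is not transcribed.
So VelT is not produced.
Xylulose is absent, so IrpT is active.
No repressor is bound and IrpT is active, so *rudG* is transcribed.
So RudG is produced and active.
With repressor SibZ bound, *kepL* is not transcribed.

OFF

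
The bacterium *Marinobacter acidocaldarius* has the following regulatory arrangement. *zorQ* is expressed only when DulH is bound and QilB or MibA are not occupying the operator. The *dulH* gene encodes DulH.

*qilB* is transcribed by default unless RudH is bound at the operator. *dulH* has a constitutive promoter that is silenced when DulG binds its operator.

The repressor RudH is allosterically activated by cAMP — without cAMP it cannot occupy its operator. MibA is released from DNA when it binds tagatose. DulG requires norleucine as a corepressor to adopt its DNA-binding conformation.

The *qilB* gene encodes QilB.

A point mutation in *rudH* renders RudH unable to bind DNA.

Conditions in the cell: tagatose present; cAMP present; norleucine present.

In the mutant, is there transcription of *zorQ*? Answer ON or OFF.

RudH is non-functional in this strain, so it has no effect.
With no repressor bound, *qilB* is transcribed.
So QilB is produced and active.
Norleucine is present, so DulG is active.
With repressor DulG bound, *dulH* is not transcribed.
So DulH is not produced.
Tagatose is present, so MibA is inactive.
With repressor QilB bound, *zorQ* is not transcribed.

OFF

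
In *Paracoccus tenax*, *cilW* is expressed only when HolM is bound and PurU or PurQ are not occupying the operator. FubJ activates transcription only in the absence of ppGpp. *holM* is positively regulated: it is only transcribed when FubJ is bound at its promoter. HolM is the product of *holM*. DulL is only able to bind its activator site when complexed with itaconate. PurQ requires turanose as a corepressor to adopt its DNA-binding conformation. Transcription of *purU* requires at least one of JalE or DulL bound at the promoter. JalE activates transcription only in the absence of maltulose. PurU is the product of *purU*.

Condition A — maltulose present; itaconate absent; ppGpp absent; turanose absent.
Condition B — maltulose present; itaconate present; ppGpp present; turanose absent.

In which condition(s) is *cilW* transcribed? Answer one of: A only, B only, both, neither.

Condition A:
Maltulose is present, so JalE is inactive.
Itaconate is absent, so DulL is inactive.
No activator is available at the *purU* promoter, so *purU* is not transcribed.
So PurU is not produced.
ppGpp is absent, so FubJ is active.
No repressor is bound and FubJ is active, so *holM* is transcribed.
So HolM is produced and active.
Turanose is absent, so PurQ is inactive.
No repressor is bound and HolM is active, so *cilW* is transcribed.
→ *cilW* is ON in A.
Condition B:
Maltulose is present, so JalE is inactive.
Itaconate is present, so DulL is active.
Activator DulL is present, so *purU* is transcribed.
So PurU is produced and active.
ppGpp is present, so FubJ is inactive.
Required activator FubJ is absent, so *holM* is not transcribed.
So HolM is not produced.
Turanose is absent, so PurQ is inactive.
With repressor PurU bound, *cilW* is not transcribed.
→ *cilW* is OFF in B.

A only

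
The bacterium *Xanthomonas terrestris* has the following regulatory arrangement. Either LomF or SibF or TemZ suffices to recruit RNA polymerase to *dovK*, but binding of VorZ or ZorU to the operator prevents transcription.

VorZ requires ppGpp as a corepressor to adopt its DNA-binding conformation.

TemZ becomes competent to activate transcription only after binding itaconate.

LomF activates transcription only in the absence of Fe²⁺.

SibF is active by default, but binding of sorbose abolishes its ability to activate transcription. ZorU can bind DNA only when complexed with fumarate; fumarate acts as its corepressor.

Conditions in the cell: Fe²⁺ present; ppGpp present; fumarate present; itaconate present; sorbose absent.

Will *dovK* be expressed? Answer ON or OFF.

OFF

Fe²⁺ is present, so LomF is inactive.
Sorbose is absent, so SibF is active.
ppGpp is present, so VorZ is active.
Itaconate is present, so TemZ is active.
Fumarate is present, so ZorU is active.
With repressor VorZ bound, *dovK* is not transcribed.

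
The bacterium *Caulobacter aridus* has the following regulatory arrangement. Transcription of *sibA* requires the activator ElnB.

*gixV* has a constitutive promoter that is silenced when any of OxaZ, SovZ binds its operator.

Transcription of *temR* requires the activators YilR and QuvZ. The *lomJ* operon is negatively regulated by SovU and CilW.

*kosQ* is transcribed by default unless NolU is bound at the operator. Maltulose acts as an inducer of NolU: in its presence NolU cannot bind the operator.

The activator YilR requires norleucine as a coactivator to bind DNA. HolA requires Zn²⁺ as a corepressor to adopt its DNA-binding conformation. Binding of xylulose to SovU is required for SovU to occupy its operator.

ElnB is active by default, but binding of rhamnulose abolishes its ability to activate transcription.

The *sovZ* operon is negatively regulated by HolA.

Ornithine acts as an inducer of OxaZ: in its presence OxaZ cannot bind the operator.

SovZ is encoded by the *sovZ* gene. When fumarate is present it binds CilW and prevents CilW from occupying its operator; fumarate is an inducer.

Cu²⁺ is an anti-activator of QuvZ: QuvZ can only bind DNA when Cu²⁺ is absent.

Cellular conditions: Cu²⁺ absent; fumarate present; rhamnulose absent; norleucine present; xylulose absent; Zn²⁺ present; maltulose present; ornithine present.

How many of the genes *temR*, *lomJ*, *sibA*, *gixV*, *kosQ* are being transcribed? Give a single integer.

5

Norleucine is present, so YilR is active.
Cu²⁺ is absent, so QuvZ is active.
No repressor is bound and YilR and QuvZ are active, so *temR* is transcribed.
→ *temR* is ON.
Xylulose is absent, so SovU is inactive.
Fumarate is present, so CilW is inactive.
With no repressor bound, *lomJ* is transcribed.
→ *lomJ* is ON.
Rhamnulose is absent, so ElnB is active.
No repressor is bound and ElnB is active, so *sibA* is transcribed.
→ *sibA* is ON.
Ornithine is present, so OxaZ is inactive.
Zn²⁺ is present, so HolA is active.
With repressor HolA bound, *sovZ* is not transcribed.
So SovZ is not produced.
With no repressor bound, *gixV* is transcribed.
→ *gixV* is ON.
Maltulose is present, so NolU is inactive.
With no repressor bound, *kosQ* is transcribed.
→ *kosQ* is ON.
5 of the 5 genes are transcribed.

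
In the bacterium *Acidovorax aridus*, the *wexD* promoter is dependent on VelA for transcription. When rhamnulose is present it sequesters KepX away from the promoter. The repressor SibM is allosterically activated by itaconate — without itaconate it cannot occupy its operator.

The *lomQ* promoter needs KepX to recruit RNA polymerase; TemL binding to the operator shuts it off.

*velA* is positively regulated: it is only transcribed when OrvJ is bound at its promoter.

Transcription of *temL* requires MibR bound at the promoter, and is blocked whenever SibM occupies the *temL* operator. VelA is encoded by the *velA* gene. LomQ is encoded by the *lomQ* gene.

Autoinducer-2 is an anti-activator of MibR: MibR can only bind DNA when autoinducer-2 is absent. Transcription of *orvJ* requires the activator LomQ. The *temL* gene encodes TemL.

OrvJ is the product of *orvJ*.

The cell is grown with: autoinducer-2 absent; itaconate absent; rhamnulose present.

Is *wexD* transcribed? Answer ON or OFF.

Autoinducer-2 is absent, so MibR is active.
Itaconate is absent, so SibM is inactive.
No repressor is bound and MibR is active, so *temL* is transcribed.
So TemL is produced and active.
Rhamnulose is present, so KepX is inactive.
With repressor TemL bound, *lomQ* is not transcribed.
So LomQ is not produced.
Required activator LomQ is absent, so *orvJ* is not transcribed.
So OrvJ is not produced.
Required activator OrvJ is absent, so *velA* is not transcribed.
So VelA is not produced.
Required activator VelA is absent, so *wexD* is not transcribed.

OFF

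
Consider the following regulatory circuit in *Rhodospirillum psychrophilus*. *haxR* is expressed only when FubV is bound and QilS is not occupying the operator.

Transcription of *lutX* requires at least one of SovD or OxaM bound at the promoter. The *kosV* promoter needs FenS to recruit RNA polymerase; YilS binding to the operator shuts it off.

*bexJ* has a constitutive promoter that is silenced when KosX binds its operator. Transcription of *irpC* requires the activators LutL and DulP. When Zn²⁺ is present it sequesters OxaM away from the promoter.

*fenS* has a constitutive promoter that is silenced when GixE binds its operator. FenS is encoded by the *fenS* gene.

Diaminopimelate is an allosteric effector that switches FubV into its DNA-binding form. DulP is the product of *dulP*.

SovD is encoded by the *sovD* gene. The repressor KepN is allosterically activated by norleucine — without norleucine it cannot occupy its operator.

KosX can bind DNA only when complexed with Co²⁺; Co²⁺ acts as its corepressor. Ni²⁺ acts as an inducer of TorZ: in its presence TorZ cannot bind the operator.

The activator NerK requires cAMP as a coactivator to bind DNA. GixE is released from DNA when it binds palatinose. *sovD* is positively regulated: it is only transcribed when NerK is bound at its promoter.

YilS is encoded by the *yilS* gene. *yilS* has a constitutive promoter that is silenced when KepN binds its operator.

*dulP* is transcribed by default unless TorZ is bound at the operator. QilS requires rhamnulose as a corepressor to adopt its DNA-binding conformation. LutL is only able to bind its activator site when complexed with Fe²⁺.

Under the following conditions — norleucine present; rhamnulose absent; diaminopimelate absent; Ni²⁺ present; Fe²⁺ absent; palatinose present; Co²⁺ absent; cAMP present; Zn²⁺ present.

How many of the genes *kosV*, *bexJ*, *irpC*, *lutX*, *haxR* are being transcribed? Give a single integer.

Palatinose is present, so GixE is inactive.
With no repressor bound, *fenS* is transcribed.
So FenS is produced and active.
Norleucine is present, so KepN is active.
With repressor KepN bound, *yilS* is not transcribed.
So YilS is not produced.
No repressor is bound and FenS is active, so *kosV* is transcribed.
→ *kosV* is ON.
Co²⁺ is absent, so KosX is inactive.
With no repressor bound, *bexJ* is transcribed.
→ *bexJ* is ON.
Fe²⁺ is absent, so LutL is inactive.
Ni²⁺ is present, so TorZ is inactive.
With no repressor bound, *dulP* is transcribed.
So DulP is produced and active.
Required activator LutL is absent, so *irpC* is not transcribed.
→ *irpC* is OFF.
cAMP is present, so NerK is active.
No repressor is bound and NerK is active, so *sovD* is transcribed.
So SovD is produced and active.
Zn²⁺ is present, so OxaM is inactive.
Activator SovD is present, so *lutX* is transcribed.
→ *lutX* is ON.
Rhamnulose is absent, so QilS is inactive.
Diaminopimelate is absent, so FubV is inactive.
Required activator FubV is absent, so *haxR* is not transcribed.
→ *haxR* is OFF.
3 of the 5 genes are transcribed.

3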